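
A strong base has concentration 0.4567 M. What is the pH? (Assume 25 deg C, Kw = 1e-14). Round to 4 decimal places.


A strong base dissociates completely, so [OH-] equals the given concentration.
pOH = -log10([OH-]) = -log10(0.4567) = 0.340369
pH = 14 - pOH = 14 - 0.340369
pH = 13.659631, rounded to 4 dp:

13.6596


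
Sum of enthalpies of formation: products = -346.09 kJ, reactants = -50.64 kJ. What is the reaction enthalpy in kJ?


dH_rxn = sum(dH_f products) - sum(dH_f reactants)
dH_rxn = -346.09 - (-50.64)
dH_rxn = -295.45 kJ:

-295.45 kJ


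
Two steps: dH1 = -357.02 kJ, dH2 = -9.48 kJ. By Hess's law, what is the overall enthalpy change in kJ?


Hess's law: enthalpy is a state function, so add the step enthalpies.
dH_total = dH1 + dH2 = -357.02 + (-9.48)
dH_total = -366.5 kJ:

-366.50 kJ


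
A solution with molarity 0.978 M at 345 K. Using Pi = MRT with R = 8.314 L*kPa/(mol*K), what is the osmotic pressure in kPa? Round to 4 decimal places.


Osmotic pressure (van't Hoff): Pi = M*R*T.
RT = 8.314 * 345 = 2868.33
Pi = 0.978 * 2868.33
Pi = 2805.22674 kPa, rounded to 4 dp:

2805.2267 kPa


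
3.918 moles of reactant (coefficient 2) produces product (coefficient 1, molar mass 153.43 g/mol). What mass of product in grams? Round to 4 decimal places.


Use the coefficient ratio to convert reactant moles to product moles, then multiply by the product's molar mass.
moles_P = moles_R * (coeff_P / coeff_R) = 3.918 * (1/2) = 1.959
mass_P = moles_P * M_P = 1.959 * 153.43
mass_P = 300.56937 g, rounded to 4 dp:

300.5694 g


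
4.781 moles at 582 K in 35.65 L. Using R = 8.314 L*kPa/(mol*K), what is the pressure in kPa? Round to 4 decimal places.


PV = nRT, solve for P = nRT / V.
nRT = 4.781 * 8.314 * 582 = 23134.0542
P = 23134.0542 / 35.65
P = 648.92157644 kPa, rounded to 4 dp:

648.9216 kPa


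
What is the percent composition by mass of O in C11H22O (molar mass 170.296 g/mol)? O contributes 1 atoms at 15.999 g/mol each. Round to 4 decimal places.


pct = 100 * (n_elem * M_elem) / M_total
mass_contribution = 1 * 15.999 = 15.999 g/mol
pct = 100 * 15.999 / 170.296
pct = 9.39481843 %, rounded to 4 dp:

9.3948 %


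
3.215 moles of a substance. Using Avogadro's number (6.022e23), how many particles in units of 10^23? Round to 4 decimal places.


N = n * NA, then divide by 1e23 for the requested units.
N / 1e23 = n * 6.022
N / 1e23 = 3.215 * 6.022
N / 1e23 = 19.36073, rounded to 4 dp:

19.3607


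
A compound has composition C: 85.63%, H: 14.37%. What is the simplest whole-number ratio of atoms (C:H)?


Assume 100 g of compound, divide each mass% by atomic mass to get moles, then normalize by the smallest to get a raw atom ratio.
Moles per 100 g: C: 85.63/12.011 = 7.1293, H: 14.37/1.008 = 14.256
Raw ratio (divide by min = 7.1293): C: 1.0, H: 2.0
Multiply by 1 to clear fractions: C: 1.0 ~= 1, H: 2.0 ~= 2
Reduce by GCD to get the simplest whole-number ratio:

1:2


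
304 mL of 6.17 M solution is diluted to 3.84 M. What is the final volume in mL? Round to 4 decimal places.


Dilution: M1*V1 = M2*V2, solve for V2.
V2 = M1*V1 / M2
V2 = 6.17 * 304 / 3.84
V2 = 1875.68 / 3.84
V2 = 488.45833333 mL, rounded to 4 dp:

488.4583 mL


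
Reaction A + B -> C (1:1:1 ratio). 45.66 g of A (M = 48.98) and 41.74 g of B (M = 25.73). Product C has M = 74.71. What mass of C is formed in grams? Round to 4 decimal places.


Find moles of each reactant; the smaller value is the limiting reagent in a 1:1:1 reaction, so moles_C equals moles of the limiter.
n_A = mass_A / M_A = 45.66 / 48.98 = 0.932217 mol
n_B = mass_B / M_B = 41.74 / 25.73 = 1.622231 mol
Limiting reagent: A (smaller), n_limiting = 0.932217 mol
mass_C = n_limiting * M_C = 0.932217 * 74.71
mass_C = 69.64593207 g, rounded to 4 dp:

69.6459 g


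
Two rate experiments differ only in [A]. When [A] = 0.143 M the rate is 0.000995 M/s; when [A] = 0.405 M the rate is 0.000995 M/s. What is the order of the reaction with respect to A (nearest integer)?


Rate is proportional to [A]^n, so rate2/rate1 = ([A]2/[A]1)^n. Take logs to solve for n.
rate2/rate1 = 0.000995 / 0.000995 = 1.0
[A]2/[A]1 = 0.405 / 0.143 = 2.8322
n = ln(1.0) / ln(2.8322) = 0.0
Nearest integer order:

0


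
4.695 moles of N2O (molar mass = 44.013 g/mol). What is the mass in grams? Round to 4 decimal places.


mass = n * M
mass = 4.695 * 44.013
mass = 206.641035 g, rounded to 4 dp:

206.6410 g


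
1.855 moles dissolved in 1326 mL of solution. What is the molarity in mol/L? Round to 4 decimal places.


Convert volume to liters: V_L = V_mL / 1000.
V_L = 1326 / 1000 = 1.326 L
M = n / V_L = 1.855 / 1.326
M = 1.39894419 mol/L, rounded to 4 dp:

1.3989 mol/L


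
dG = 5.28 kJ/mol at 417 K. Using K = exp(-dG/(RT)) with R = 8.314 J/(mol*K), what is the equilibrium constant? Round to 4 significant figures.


dG is in kJ/mol; multiply by 1000 to match R in J/(mol*K).
RT = 8.314 * 417 = 3466.938 J/mol
exponent = -dG*1000 / (RT) = -(5.28*1000) / 3466.938 = -1.52295772
K = exp(-1.52295772)
K = 0.21806595, rounded to 4 significant figures:

0.2181


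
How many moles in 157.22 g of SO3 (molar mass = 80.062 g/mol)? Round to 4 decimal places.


n = mass / M
n = 157.22 / 80.062
n = 1.96372811 mol, rounded to 4 dp:

1.9637 mol


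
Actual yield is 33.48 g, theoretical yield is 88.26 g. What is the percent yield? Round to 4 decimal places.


% yield = 100 * actual / theoretical
% yield = 100 * 33.48 / 88.26
% yield = 37.93337865 %, rounded to 4 dp:

37.9334 %


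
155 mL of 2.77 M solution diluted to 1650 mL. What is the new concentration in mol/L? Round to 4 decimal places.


Dilution: M1*V1 = M2*V2, solve for M2.
M2 = M1*V1 / V2
M2 = 2.77 * 155 / 1650
M2 = 429.35 / 1650
M2 = 0.26021212 mol/L, rounded to 4 dp:

0.2602 mol/L


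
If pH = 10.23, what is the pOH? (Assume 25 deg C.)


At 25 deg C, pH + pOH = 14.
pOH = 14 - pH = 14 - 10.23
pOH = 3.77:

3.77


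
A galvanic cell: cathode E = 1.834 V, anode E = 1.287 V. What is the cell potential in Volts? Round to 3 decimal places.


Standard cell potential: E_cell = E_cathode - E_anode.
E_cell = 1.834 - (1.287)
E_cell = 0.547 V, rounded to 3 dp:

0.547 V


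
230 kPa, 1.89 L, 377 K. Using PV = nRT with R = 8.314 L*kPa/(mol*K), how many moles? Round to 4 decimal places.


PV = nRT, solve for n = PV / (RT).
PV = 230 * 1.89 = 434.7
RT = 8.314 * 377 = 3134.378
n = 434.7 / 3134.378
n = 0.1386878 mol, rounded to 4 dp:

0.1387 mol


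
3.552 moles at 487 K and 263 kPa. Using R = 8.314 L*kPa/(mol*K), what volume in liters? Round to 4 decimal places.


PV = nRT, solve for V = nRT / P.
nRT = 3.552 * 8.314 * 487 = 14381.7567
V = 14381.7567 / 263
V = 54.68348555 L, rounded to 4 dp:

54.6835 L


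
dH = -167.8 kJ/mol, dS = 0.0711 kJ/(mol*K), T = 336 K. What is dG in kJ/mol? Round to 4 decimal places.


Gibbs: dG = dH - T*dS (consistent units, dS already in kJ/(mol*K)).
T*dS = 336 * 0.0711 = 23.8896
dG = -167.8 - (23.8896)
dG = -191.6896 kJ/mol, rounded to 4 dp:

-191.6896 kJ/mol


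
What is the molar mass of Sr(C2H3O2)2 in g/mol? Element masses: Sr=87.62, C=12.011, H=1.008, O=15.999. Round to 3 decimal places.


M = sum(count * atomic_mass) over atoms.
M = 1*87.62 + 4*12.011 + 6*1.008 + 4*15.999
M = 87.62 + 48.044 + 6.048 + 63.996
M = 205.708 g/mol, rounded to 3 dp:

205.708 g/mol


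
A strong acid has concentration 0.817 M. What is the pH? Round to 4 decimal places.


A strong acid dissociates completely, so [H+] equals the given concentration.
pH = -log10([H+]) = -log10(0.817)
pH = 0.08777794, rounded to 4 dp:

0.0878


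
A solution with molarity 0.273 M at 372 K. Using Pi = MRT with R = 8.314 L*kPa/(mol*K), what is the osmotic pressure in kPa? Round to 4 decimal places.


Osmotic pressure (van't Hoff): Pi = M*R*T.
RT = 8.314 * 372 = 3092.808
Pi = 0.273 * 3092.808
Pi = 844.336584 kPa, rounded to 4 dp:

844.3366 kPa


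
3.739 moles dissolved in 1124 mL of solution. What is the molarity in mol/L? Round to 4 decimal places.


Convert volume to liters: V_L = V_mL / 1000.
V_L = 1124 / 1000 = 1.124 L
M = n / V_L = 3.739 / 1.124
M = 3.32651246 mol/L, rounded to 4 dp:

3.3265 mol/L


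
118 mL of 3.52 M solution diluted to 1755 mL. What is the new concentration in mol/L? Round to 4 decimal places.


Dilution: M1*V1 = M2*V2, solve for M2.
M2 = M1*V1 / V2
M2 = 3.52 * 118 / 1755
M2 = 415.36 / 1755
M2 = 0.23667236 mol/L, rounded to 4 dp:

0.2367 mol/L


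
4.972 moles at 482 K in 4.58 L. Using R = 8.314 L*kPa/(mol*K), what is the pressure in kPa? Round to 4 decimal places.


PV = nRT, solve for P = nRT / V.
nRT = 4.972 * 8.314 * 482 = 19924.5343
P = 19924.5343 / 4.58
P = 4350.335 kPa, rounded to 4 dp:

4350.3350 kPa


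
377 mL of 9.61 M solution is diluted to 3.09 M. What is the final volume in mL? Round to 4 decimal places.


Dilution: M1*V1 = M2*V2, solve for V2.
V2 = M1*V1 / M2
V2 = 9.61 * 377 / 3.09
V2 = 3622.97 / 3.09
V2 = 1172.48220065 mL, rounded to 4 dp:

1172.4822 mL


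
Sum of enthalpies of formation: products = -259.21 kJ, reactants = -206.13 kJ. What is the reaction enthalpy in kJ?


dH_rxn = sum(dH_f products) - sum(dH_f reactants)
dH_rxn = -259.21 - (-206.13)
dH_rxn = -53.08 kJ:

-53.08 kJ


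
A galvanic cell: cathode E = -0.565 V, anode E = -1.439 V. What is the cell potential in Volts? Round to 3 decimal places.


Standard cell potential: E_cell = E_cathode - E_anode.
E_cell = -0.565 - (-1.439)
E_cell = 0.874 V, rounded to 3 dp:

0.874 V


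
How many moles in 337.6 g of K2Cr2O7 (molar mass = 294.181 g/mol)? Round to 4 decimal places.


n = mass / M
n = 337.6 / 294.181
n = 1.14759281 mol, rounded to 4 dp:

1.1476 mol


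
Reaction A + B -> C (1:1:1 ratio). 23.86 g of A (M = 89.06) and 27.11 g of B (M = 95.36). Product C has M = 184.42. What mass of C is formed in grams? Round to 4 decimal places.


Find moles of each reactant; the smaller value is the limiting reagent in a 1:1:1 reaction, so moles_C equals moles of the limiter.
n_A = mass_A / M_A = 23.86 / 89.06 = 0.267909 mol
n_B = mass_B / M_B = 27.11 / 95.36 = 0.284291 mol
Limiting reagent: A (smaller), n_limiting = 0.267909 mol
mass_C = n_limiting * M_C = 0.267909 * 184.42
mass_C = 49.40777778 g, rounded to 4 dp:

49.4078 g


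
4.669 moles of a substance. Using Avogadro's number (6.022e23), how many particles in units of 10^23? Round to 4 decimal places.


N = n * NA, then divide by 1e23 for the requested units.
N / 1e23 = n * 6.022
N / 1e23 = 4.669 * 6.022
N / 1e23 = 28.116718, rounded to 4 dp:

28.1167


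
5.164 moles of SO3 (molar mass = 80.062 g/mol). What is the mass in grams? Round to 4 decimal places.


mass = n * M
mass = 5.164 * 80.062
mass = 413.440168 g, rounded to 4 dp:

413.4402 g


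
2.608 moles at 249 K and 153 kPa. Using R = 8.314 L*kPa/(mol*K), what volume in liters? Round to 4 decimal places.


PV = nRT, solve for V = nRT / P.
nRT = 2.608 * 8.314 * 249 = 5399.0451
V = 5399.0451 / 153
V = 35.28787647 L, rounded to 4 dp:

35.2879 L


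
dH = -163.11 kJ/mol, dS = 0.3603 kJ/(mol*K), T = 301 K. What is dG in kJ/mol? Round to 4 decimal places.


Gibbs: dG = dH - T*dS (consistent units, dS already in kJ/(mol*K)).
T*dS = 301 * 0.3603 = 108.4503
dG = -163.11 - (108.4503)
dG = -271.5603 kJ/mol, rounded to 4 dp:

-271.5603 kJ/mol


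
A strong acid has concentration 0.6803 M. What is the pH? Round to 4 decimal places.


A strong acid dissociates completely, so [H+] equals the given concentration.
pH = -log10([H+]) = -log10(0.6803)
pH = 0.16729953, rounded to 4 dp:

0.1673


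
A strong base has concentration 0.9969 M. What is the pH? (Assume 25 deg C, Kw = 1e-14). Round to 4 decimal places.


A strong base dissociates completely, so [OH-] equals the given concentration.
pOH = -log10([OH-]) = -log10(0.9969) = 0.001348
pH = 14 - pOH = 14 - 0.001348
pH = 13.998652, rounded to 4 dp:

13.9987


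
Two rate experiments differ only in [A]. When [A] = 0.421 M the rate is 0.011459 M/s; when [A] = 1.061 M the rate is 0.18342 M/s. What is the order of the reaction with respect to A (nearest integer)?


Rate is proportional to [A]^n, so rate2/rate1 = ([A]2/[A]1)^n. Take logs to solve for n.
rate2/rate1 = 0.18342 / 0.011459 = 16.0066
[A]2/[A]1 = 1.061 / 0.421 = 2.5202
n = ln(16.0066) / ln(2.5202) = 3.0
Nearest integer order:

3


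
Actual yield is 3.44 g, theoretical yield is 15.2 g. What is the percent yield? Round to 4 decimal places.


% yield = 100 * actual / theoretical
% yield = 100 * 3.44 / 15.2
% yield = 22.63157895 %, rounded to 4 dp:

22.6316 %


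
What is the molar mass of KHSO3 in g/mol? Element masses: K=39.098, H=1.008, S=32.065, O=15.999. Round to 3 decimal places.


M = sum(count * atomic_mass) over atoms.
M = 1*39.098 + 1*1.008 + 1*32.065 + 3*15.999
M = 39.098 + 1.008 + 32.065 + 47.997
M = 120.168 g/mol, rounded to 3 dp:

120.168 g/mol


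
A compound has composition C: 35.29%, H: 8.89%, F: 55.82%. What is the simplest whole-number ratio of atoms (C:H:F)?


Assume 100 g of compound, divide each mass% by atomic mass to get moles, then normalize by the smallest to get a raw atom ratio.
Moles per 100 g: C: 35.29/12.011 = 2.9381, H: 8.89/1.008 = 8.8194, F: 55.82/18.998 = 2.9382
Raw ratio (divide by min = 2.9381): C: 1.0, H: 3.002, F: 1.0
Multiply by 1 to clear fractions: C: 1.0 ~= 1, H: 3.002 ~= 3, F: 1.0 ~= 1
Reduce by GCD to get the simplest whole-number ratio:

1:3:1


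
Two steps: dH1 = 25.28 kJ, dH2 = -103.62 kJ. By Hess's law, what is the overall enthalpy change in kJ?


Hess's law: enthalpy is a state function, so add the step enthalpies.
dH_total = dH1 + dH2 = 25.28 + (-103.62)
dH_total = -78.34 kJ:

-78.34 kJ


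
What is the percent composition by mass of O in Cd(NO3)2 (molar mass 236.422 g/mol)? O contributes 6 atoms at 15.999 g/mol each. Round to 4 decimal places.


pct = 100 * (n_elem * M_elem) / M_total
mass_contribution = 6 * 15.999 = 95.994 g/mol
pct = 100 * 95.994 / 236.422
pct = 40.60282038 %, rounded to 4 dp:

40.6028 %


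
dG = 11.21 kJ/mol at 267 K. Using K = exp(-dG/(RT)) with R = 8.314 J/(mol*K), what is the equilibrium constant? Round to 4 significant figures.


dG is in kJ/mol; multiply by 1000 to match R in J/(mol*K).
RT = 8.314 * 267 = 2219.838 J/mol
exponent = -dG*1000 / (RT) = -(11.21*1000) / 2219.838 = -5.04991806
K = exp(-5.04991806)
K = 0.0064098586, rounded to 4 significant figures:

0.006410


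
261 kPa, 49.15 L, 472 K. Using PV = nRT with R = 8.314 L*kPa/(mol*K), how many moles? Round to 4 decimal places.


PV = nRT, solve for n = PV / (RT).
PV = 261 * 49.15 = 12828.15
RT = 8.314 * 472 = 3924.208
n = 12828.15 / 3924.208
n = 3.2689781 mol, rounded to 4 dp:

3.2690 mol


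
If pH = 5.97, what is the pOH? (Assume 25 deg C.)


At 25 deg C, pH + pOH = 14.
pOH = 14 - pH = 14 - 5.97
pOH = 8.03:

8.03


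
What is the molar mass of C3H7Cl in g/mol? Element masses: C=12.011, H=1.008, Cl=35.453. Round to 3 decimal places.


M = sum(count * atomic_mass) over atoms.
M = 3*12.011 + 7*1.008 + 1*35.453
M = 36.033 + 7.056 + 35.453
M = 78.542 g/mol, rounded to 3 dp:

78.542 g/mol


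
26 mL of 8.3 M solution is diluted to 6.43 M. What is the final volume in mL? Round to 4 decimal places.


Dilution: M1*V1 = M2*V2, solve for V2.
V2 = M1*V1 / M2
V2 = 8.3 * 26 / 6.43
V2 = 215.8 / 6.43
V2 = 33.56143079 mL, rounded to 4 dp:

33.5614 mL


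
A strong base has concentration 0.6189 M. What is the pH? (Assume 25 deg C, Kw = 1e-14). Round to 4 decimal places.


A strong base dissociates completely, so [OH-] equals the given concentration.
pOH = -log10([OH-]) = -log10(0.6189) = 0.20838
pH = 14 - pOH = 14 - 0.20838
pH = 13.79162, rounded to 4 dp:

13.7916


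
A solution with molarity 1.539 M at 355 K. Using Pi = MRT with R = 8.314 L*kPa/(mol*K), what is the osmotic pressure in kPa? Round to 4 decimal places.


Osmotic pressure (van't Hoff): Pi = M*R*T.
RT = 8.314 * 355 = 2951.47
Pi = 1.539 * 2951.47
Pi = 4542.31233 kPa, rounded to 4 dp:

4542.3123 kPa


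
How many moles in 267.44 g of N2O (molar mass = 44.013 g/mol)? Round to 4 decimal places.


n = mass / M
n = 267.44 / 44.013
n = 6.07638652 mol, rounded to 4 dp:

6.0764 mol


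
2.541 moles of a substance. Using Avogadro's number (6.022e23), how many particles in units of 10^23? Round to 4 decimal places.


N = n * NA, then divide by 1e23 for the requested units.
N / 1e23 = n * 6.022
N / 1e23 = 2.541 * 6.022
N / 1e23 = 15.301902, rounded to 4 dp:

15.3019


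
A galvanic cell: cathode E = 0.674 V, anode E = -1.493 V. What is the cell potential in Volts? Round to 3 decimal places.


Standard cell potential: E_cell = E_cathode - E_anode.
E_cell = 0.674 - (-1.493)
E_cell = 2.167 V, rounded to 3 dp:

2.167 V


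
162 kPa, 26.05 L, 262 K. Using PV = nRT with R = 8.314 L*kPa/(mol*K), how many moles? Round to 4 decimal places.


PV = nRT, solve for n = PV / (RT).
PV = 162 * 26.05 = 4220.1
RT = 8.314 * 262 = 2178.268
n = 4220.1 / 2178.268
n = 1.93736492 mol, rounded to 4 dp:

1.9374 mol


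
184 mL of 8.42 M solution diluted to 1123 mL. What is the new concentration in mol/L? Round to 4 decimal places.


Dilution: M1*V1 = M2*V2, solve for M2.
M2 = M1*V1 / V2
M2 = 8.42 * 184 / 1123
M2 = 1549.28 / 1123
M2 = 1.37959038 mol/L, rounded to 4 dp:

1.3796 mol/L


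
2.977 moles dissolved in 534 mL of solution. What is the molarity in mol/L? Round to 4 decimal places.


Convert volume to liters: V_L = V_mL / 1000.
V_L = 534 / 1000 = 0.534 L
M = n / V_L = 2.977 / 0.534
M = 5.57490637 mol/L, rounded to 4 dp:

5.5749 mol/L


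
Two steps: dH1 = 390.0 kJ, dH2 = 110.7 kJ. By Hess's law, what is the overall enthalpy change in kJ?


Hess's law: enthalpy is a state function, so add the step enthalpies.
dH_total = dH1 + dH2 = 390.0 + (110.7)
dH_total = 500.7 kJ:

500.70 kJ


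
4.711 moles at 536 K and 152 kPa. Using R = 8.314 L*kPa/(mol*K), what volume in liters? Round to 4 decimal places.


PV = nRT, solve for V = nRT / P.
nRT = 4.711 * 8.314 * 536 = 20993.6481
V = 20993.6481 / 152
V = 138.11610592 L, rounded to 4 dp:

138.1161 L


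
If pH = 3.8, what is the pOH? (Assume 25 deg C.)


At 25 deg C, pH + pOH = 14.
pOH = 14 - pH = 14 - 3.8
pOH = 10.2:

10.20


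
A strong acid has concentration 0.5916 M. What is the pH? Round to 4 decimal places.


A strong acid dissociates completely, so [H+] equals the given concentration.
pH = -log10([H+]) = -log10(0.5916)
pH = 0.22797183, rounded to 4 dp:

0.2280


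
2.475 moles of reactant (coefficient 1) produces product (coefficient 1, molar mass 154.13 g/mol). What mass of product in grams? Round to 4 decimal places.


Use the coefficient ratio to convert reactant moles to product moles, then multiply by the product's molar mass.
moles_P = moles_R * (coeff_P / coeff_R) = 2.475 * (1/1) = 2.475
mass_P = moles_P * M_P = 2.475 * 154.13
mass_P = 381.47175 g, rounded to 4 dp:

381.4718 g


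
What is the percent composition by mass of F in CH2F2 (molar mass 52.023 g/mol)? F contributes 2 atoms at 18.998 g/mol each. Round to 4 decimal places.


pct = 100 * (n_elem * M_elem) / M_total
mass_contribution = 2 * 18.998 = 37.996 g/mol
pct = 100 * 37.996 / 52.023
pct = 73.03692598 %, rounded to 4 dp:

73.0369 %


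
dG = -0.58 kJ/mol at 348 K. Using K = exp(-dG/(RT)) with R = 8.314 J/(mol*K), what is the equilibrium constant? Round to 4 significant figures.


dG is in kJ/mol; multiply by 1000 to match R in J/(mol*K).
RT = 8.314 * 348 = 2893.272 J/mol
exponent = -dG*1000 / (RT) = -(-0.58*1000) / 2893.272 = 0.20046508
K = exp(0.20046508)
K = 1.2219709, rounded to 4 significant figures:

1.222


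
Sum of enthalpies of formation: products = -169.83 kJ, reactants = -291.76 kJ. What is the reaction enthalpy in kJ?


dH_rxn = sum(dH_f products) - sum(dH_f reactants)
dH_rxn = -169.83 - (-291.76)
dH_rxn = 121.93 kJ:

121.93 kJ


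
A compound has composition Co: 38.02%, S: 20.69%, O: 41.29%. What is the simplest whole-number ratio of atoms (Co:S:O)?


Assume 100 g of compound, divide each mass% by atomic mass to get moles, then normalize by the smallest to get a raw atom ratio.
Moles per 100 g: Co: 38.02/58.933 = 0.6451, S: 20.69/32.065 = 0.6453, O: 41.29/15.999 = 2.5808
Raw ratio (divide by min = 0.6451): Co: 1.0, S: 1.0, O: 4.0
Multiply by 1 to clear fractions: Co: 1.0 ~= 1, S: 1.0 ~= 1, O: 4.0 ~= 4
Reduce by GCD to get the simplest whole-number ratio:

1:1:4


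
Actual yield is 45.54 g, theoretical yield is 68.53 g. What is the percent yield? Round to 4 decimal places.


% yield = 100 * actual / theoretical
% yield = 100 * 45.54 / 68.53
% yield = 66.45264848 %, rounded to 4 dp:

66.4526 %


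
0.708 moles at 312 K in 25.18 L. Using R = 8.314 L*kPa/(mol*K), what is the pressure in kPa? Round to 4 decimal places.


PV = nRT, solve for P = nRT / V.
nRT = 0.708 * 8.314 * 312 = 1836.5293
P = 1836.5293 / 25.18
P = 72.93603257 kPa, rounded to 4 dp:

72.9360 kPa


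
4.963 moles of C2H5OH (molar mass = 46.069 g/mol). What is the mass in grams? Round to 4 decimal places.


mass = n * M
mass = 4.963 * 46.069
mass = 228.640447 g, rounded to 4 dp:

228.6404 g


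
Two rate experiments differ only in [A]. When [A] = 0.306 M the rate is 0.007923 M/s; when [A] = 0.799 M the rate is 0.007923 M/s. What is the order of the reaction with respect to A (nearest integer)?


Rate is proportional to [A]^n, so rate2/rate1 = ([A]2/[A]1)^n. Take logs to solve for n.
rate2/rate1 = 0.007923 / 0.007923 = 1.0
[A]2/[A]1 = 0.799 / 0.306 = 2.6111
n = ln(1.0) / ln(2.6111) = 0.0
Nearest integer order:

0


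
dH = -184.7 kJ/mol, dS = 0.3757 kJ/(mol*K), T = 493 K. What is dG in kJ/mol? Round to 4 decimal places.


Gibbs: dG = dH - T*dS (consistent units, dS already in kJ/(mol*K)).
T*dS = 493 * 0.3757 = 185.2201
dG = -184.7 - (185.2201)
dG = -369.9201 kJ/mol, rounded to 4 dp:

-369.9201 kJ/mol


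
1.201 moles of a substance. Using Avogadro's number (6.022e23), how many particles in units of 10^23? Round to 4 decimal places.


N = n * NA, then divide by 1e23 for the requested units.
N / 1e23 = n * 6.022
N / 1e23 = 1.201 * 6.022
N / 1e23 = 7.232422, rounded to 4 dp:

7.2324


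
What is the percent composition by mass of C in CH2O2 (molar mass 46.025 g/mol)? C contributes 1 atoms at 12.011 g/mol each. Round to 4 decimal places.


pct = 100 * (n_elem * M_elem) / M_total
mass_contribution = 1 * 12.011 = 12.011 g/mol
pct = 100 * 12.011 / 46.025
pct = 26.09668658 %, rounded to 4 dp:

26.0967 %


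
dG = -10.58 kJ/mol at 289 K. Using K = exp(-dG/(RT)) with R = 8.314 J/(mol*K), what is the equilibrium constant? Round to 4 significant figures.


dG is in kJ/mol; multiply by 1000 to match R in J/(mol*K).
RT = 8.314 * 289 = 2402.746 J/mol
exponent = -dG*1000 / (RT) = -(-10.58*1000) / 2402.746 = 4.40329523
K = exp(4.40329523)
K = 81.719711, rounded to 4 significant figures:

81.72


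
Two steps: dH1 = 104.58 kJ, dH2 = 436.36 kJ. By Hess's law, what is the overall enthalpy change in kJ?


Hess's law: enthalpy is a state function, so add the step enthalpies.
dH_total = dH1 + dH2 = 104.58 + (436.36)
dH_total = 540.94 kJ:

540.94 kJ


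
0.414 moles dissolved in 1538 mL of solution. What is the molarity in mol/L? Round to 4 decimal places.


Convert volume to liters: V_L = V_mL / 1000.
V_L = 1538 / 1000 = 1.538 L
M = n / V_L = 0.414 / 1.538
M = 0.26918075 mol/L, rounded to 4 dp:

0.2692 mol/L


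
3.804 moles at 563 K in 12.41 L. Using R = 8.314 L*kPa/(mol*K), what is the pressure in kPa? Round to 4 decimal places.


PV = nRT, solve for P = nRT / V.
nRT = 3.804 * 8.314 * 563 = 17805.6947
P = 17805.6947 / 12.41
P = 1434.78603546 kPa, rounded to 4 dp:

1434.7860 kPa


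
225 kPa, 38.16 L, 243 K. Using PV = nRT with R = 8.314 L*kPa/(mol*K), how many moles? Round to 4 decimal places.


PV = nRT, solve for n = PV / (RT).
PV = 225 * 38.16 = 8586.0
RT = 8.314 * 243 = 2020.302
n = 8586.0 / 2020.302
n = 4.24985967 mol, rounded to 4 dp:

4.2499 mol


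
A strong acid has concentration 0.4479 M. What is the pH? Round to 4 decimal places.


A strong acid dissociates completely, so [H+] equals the given concentration.
pH = -log10([H+]) = -log10(0.4479)
pH = 0.34881894, rounded to 4 dp:

0.3488


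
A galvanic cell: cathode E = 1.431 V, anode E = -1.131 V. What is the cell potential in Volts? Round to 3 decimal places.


Standard cell potential: E_cell = E_cathode - E_anode.
E_cell = 1.431 - (-1.131)
E_cell = 2.562 V, rounded to 3 dp:

2.562 V


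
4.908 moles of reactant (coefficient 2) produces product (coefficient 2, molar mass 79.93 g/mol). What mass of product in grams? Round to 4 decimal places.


Use the coefficient ratio to convert reactant moles to product moles, then multiply by the product's molar mass.
moles_P = moles_R * (coeff_P / coeff_R) = 4.908 * (2/2) = 4.908
mass_P = moles_P * M_P = 4.908 * 79.93
mass_P = 392.29644 g, rounded to 4 dp:

392.2964 g


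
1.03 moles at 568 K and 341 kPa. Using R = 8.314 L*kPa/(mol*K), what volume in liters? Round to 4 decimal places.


PV = nRT, solve for V = nRT / P.
nRT = 1.03 * 8.314 * 568 = 4864.0226
V = 4864.0226 / 341
V = 14.26399589 L, rounded to 4 dp:

14.2640 L


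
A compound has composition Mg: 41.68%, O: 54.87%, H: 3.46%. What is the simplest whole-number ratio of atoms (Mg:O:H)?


Assume 100 g of compound, divide each mass% by atomic mass to get moles, then normalize by the smallest to get a raw atom ratio.
Moles per 100 g: Mg: 41.68/24.305 = 1.7149, O: 54.87/15.999 = 3.4296, H: 3.46/1.008 = 3.4325
Raw ratio (divide by min = 1.7149): Mg: 1.0, O: 2.0, H: 2.002
Multiply by 1 to clear fractions: Mg: 1.0 ~= 1, O: 2.0 ~= 2, H: 2.002 ~= 2
Reduce by GCD to get the simplest whole-number ratio:

1:2:2


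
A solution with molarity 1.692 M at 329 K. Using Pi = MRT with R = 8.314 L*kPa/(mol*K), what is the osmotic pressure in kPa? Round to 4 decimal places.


Osmotic pressure (van't Hoff): Pi = M*R*T.
RT = 8.314 * 329 = 2735.306
Pi = 1.692 * 2735.306
Pi = 4628.137752 kPa, rounded to 4 dp:

4628.1378 kPa


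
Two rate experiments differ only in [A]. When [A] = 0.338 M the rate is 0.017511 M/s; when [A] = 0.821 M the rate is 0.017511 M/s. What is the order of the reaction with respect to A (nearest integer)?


Rate is proportional to [A]^n, so rate2/rate1 = ([A]2/[A]1)^n. Take logs to solve for n.
rate2/rate1 = 0.017511 / 0.017511 = 1.0
[A]2/[A]1 = 0.821 / 0.338 = 2.429
n = ln(1.0) / ln(2.429) = 0.0
Nearest integer order:

0


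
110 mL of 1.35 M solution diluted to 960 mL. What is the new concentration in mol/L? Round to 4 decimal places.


Dilution: M1*V1 = M2*V2, solve for M2.
M2 = M1*V1 / V2
M2 = 1.35 * 110 / 960
M2 = 148.5 / 960
M2 = 0.1546875 mol/L, rounded to 4 dp:

0.1547 mol/L


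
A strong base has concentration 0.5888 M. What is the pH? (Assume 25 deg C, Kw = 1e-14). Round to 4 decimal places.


A strong base dissociates completely, so [OH-] equals the given concentration.
pOH = -log10([OH-]) = -log10(0.5888) = 0.230032
pH = 14 - pOH = 14 - 0.230032
pH = 13.769968, rounded to 4 dp:

13.7700


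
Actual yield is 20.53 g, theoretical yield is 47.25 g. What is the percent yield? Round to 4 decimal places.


% yield = 100 * actual / theoretical
% yield = 100 * 20.53 / 47.25
% yield = 43.44973545 %, rounded to 4 dp:

43.4497 %


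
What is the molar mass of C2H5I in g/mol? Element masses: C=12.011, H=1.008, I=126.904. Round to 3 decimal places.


M = sum(count * atomic_mass) over atoms.
M = 2*12.011 + 5*1.008 + 1*126.904
M = 24.022 + 5.04 + 126.904
M = 155.966 g/mol, rounded to 3 dp:

155.966 g/mol


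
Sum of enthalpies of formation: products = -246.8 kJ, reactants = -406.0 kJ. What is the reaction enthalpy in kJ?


dH_rxn = sum(dH_f products) - sum(dH_f reactants)
dH_rxn = -246.8 - (-406.0)
dH_rxn = 159.2 kJ:

159.20 kJ


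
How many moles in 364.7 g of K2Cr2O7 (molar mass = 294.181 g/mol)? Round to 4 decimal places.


n = mass / M
n = 364.7 / 294.181
n = 1.23971297 mol, rounded to 4 dp:

1.2397 mol


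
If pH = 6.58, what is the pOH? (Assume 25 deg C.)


At 25 deg C, pH + pOH = 14.
pOH = 14 - pH = 14 - 6.58
pOH = 7.42:

7.42


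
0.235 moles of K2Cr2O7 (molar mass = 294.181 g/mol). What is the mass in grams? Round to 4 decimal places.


mass = n * M
mass = 0.235 * 294.181
mass = 69.132535 g, rounded to 4 dp:

69.1325 g


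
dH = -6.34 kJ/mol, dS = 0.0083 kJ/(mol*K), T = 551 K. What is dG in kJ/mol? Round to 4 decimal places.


Gibbs: dG = dH - T*dS (consistent units, dS already in kJ/(mol*K)).
T*dS = 551 * 0.0083 = 4.5733
dG = -6.34 - (4.5733)
dG = -10.9133 kJ/mol, rounded to 4 dp:

-10.9133 kJ/mol


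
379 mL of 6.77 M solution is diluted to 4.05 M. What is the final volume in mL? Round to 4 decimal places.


Dilution: M1*V1 = M2*V2, solve for V2.
V2 = M1*V1 / M2
V2 = 6.77 * 379 / 4.05
V2 = 2565.83 / 4.05
V2 = 633.5382716 mL, rounded to 4 dp:

633.5383 mL


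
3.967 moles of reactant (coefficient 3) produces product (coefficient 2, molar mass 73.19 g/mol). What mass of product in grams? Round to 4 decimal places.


Use the coefficient ratio to convert reactant moles to product moles, then multiply by the product's molar mass.
moles_P = moles_R * (coeff_P / coeff_R) = 3.967 * (2/3) = 2.644667
mass_P = moles_P * M_P = 2.644667 * 73.19
mass_P = 193.56317773 g, rounded to 4 dp:

193.5632 g


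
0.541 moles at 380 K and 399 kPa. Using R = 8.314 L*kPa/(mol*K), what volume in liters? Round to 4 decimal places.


PV = nRT, solve for V = nRT / P.
nRT = 0.541 * 8.314 * 380 = 1709.1921
V = 1709.1921 / 399
V = 4.28368947 L, rounded to 4 dp:

4.2837 L


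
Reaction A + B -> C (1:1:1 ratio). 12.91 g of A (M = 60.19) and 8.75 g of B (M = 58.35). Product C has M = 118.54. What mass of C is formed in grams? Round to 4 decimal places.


Find moles of each reactant; the smaller value is the limiting reagent in a 1:1:1 reaction, so moles_C equals moles of the limiter.
n_A = mass_A / M_A = 12.91 / 60.19 = 0.214487 mol
n_B = mass_B / M_B = 8.75 / 58.35 = 0.149957 mol
Limiting reagent: B (smaller), n_limiting = 0.149957 mol
mass_C = n_limiting * M_C = 0.149957 * 118.54
mass_C = 17.77590278 g, rounded to 4 dp:

17.7759 g


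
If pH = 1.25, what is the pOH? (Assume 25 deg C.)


At 25 deg C, pH + pOH = 14.
pOH = 14 - pH = 14 - 1.25
pOH = 12.75:

12.75


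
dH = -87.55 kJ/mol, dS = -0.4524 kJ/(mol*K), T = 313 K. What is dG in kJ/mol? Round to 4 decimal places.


Gibbs: dG = dH - T*dS (consistent units, dS already in kJ/(mol*K)).
T*dS = 313 * -0.4524 = -141.6012
dG = -87.55 - (-141.6012)
dG = 54.0512 kJ/mol, rounded to 4 dp:

54.0512 kJ/mol


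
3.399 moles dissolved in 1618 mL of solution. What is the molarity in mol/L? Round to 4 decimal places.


Convert volume to liters: V_L = V_mL / 1000.
V_L = 1618 / 1000 = 1.618 L
M = n / V_L = 3.399 / 1.618
M = 2.10074166 mol/L, rounded to 4 dp:

2.1007 mol/L


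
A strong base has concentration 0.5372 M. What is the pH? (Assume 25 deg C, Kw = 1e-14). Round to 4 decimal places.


A strong base dissociates completely, so [OH-] equals the given concentration.
pOH = -log10([OH-]) = -log10(0.5372) = 0.269864
pH = 14 - pOH = 14 - 0.269864
pH = 13.730136, rounded to 4 dp:

13.7301


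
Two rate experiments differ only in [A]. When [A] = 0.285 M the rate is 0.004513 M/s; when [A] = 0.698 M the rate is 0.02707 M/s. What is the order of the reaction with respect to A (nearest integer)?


Rate is proportional to [A]^n, so rate2/rate1 = ([A]2/[A]1)^n. Take logs to solve for n.
rate2/rate1 = 0.02707 / 0.004513 = 5.9982
[A]2/[A]1 = 0.698 / 0.285 = 2.4491
n = ln(5.9982) / ln(2.4491) = 2.0
Nearest integer order:

2


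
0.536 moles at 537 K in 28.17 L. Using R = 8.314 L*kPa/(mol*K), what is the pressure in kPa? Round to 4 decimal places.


PV = nRT, solve for P = nRT / V.
nRT = 0.536 * 8.314 * 537 = 2393.0352
P = 2393.0352 / 28.17
P = 84.94977636 kPa, rounded to 4 dp:

84.9498 kPa


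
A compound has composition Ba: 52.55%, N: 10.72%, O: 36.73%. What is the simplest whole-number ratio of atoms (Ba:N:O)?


Assume 100 g of compound, divide each mass% by atomic mass to get moles, then normalize by the smallest to get a raw atom ratio.
Moles per 100 g: Ba: 52.55/137.327 = 0.3827, N: 10.72/14.007 = 0.7653, O: 36.73/15.999 = 2.2958
Raw ratio (divide by min = 0.3827): Ba: 1.0, N: 2.0, O: 5.999
Multiply by 1 to clear fractions: Ba: 1.0 ~= 1, N: 2.0 ~= 2, O: 5.999 ~= 6
Reduce by GCD to get the simplest whole-number ratio:

1:2:6


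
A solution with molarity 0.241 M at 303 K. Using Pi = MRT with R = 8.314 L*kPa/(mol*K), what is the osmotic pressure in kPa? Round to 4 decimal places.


Osmotic pressure (van't Hoff): Pi = M*R*T.
RT = 8.314 * 303 = 2519.142
Pi = 0.241 * 2519.142
Pi = 607.113222 kPa, rounded to 4 dp:

607.1132 kPa


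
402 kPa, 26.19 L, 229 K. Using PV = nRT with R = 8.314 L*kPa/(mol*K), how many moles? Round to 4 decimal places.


PV = nRT, solve for n = PV / (RT).
PV = 402 * 26.19 = 10528.38
RT = 8.314 * 229 = 1903.906
n = 10528.38 / 1903.906
n = 5.52988435 mol, rounded to 4 dp:

5.5299 mol


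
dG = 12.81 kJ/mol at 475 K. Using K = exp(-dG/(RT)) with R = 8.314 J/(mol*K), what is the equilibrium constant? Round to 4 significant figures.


dG is in kJ/mol; multiply by 1000 to match R in J/(mol*K).
RT = 8.314 * 475 = 3949.15 J/mol
exponent = -dG*1000 / (RT) = -(12.81*1000) / 3949.15 = -3.24373599
K = exp(-3.24373599)
K = 0.039017852, rounded to 4 significant figures:

0.03902


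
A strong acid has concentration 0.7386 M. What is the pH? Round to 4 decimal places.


A strong acid dissociates completely, so [H+] equals the given concentration.
pH = -log10([H+]) = -log10(0.7386)
pH = 0.1315907, rounded to 4 dp:

0.1316


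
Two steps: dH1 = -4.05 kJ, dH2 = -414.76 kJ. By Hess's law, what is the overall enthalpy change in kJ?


Hess's law: enthalpy is a state function, so add the step enthalpies.
dH_total = dH1 + dH2 = -4.05 + (-414.76)
dH_total = -418.81 kJ:

-418.81 kJ


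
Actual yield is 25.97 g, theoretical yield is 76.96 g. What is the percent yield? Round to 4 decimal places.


% yield = 100 * actual / theoretical
% yield = 100 * 25.97 / 76.96
% yield = 33.74480249 %, rounded to 4 dp:

33.7448 %


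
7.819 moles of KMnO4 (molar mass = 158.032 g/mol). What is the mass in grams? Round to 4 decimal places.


mass = n * M
mass = 7.819 * 158.032
mass = 1235.652208 g, rounded to 4 dp:

1235.6522 g


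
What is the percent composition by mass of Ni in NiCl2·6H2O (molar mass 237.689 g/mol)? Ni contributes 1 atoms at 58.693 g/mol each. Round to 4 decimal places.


pct = 100 * (n_elem * M_elem) / M_total
mass_contribution = 1 * 58.693 = 58.693 g/mol
pct = 100 * 58.693 / 237.689
pct = 24.69319152 %, rounded to 4 dp:

24.6932 %


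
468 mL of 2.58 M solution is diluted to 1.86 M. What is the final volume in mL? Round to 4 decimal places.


Dilution: M1*V1 = M2*V2, solve for V2.
V2 = M1*V1 / M2
V2 = 2.58 * 468 / 1.86
V2 = 1207.44 / 1.86
V2 = 649.16129032 mL, rounded to 4 dp:

649.1613 mL


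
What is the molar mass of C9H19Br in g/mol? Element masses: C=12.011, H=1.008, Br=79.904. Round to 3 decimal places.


M = sum(count * atomic_mass) over atoms.
M = 9*12.011 + 19*1.008 + 1*79.904
M = 108.099 + 19.152 + 79.904
M = 207.155 g/mol, rounded to 3 dp:

207.155 g/mol


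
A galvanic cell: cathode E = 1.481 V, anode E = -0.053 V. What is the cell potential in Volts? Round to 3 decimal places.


Standard cell potential: E_cell = E_cathode - E_anode.
E_cell = 1.481 - (-0.053)
E_cell = 1.534 V, rounded to 3 dp:

1.534 V


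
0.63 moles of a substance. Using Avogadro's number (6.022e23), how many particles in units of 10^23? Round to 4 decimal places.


N = n * NA, then divide by 1e23 for the requested units.
N / 1e23 = n * 6.022
N / 1e23 = 0.63 * 6.022
N / 1e23 = 3.79386, rounded to 4 dp:

3.7939


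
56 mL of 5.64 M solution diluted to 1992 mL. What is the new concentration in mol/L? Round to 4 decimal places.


Dilution: M1*V1 = M2*V2, solve for M2.
M2 = M1*V1 / V2
M2 = 5.64 * 56 / 1992
M2 = 315.84 / 1992
M2 = 0.15855422 mol/L, rounded to 4 dp:

0.1586 mol/L


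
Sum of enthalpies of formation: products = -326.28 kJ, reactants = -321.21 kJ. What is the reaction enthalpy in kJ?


dH_rxn = sum(dH_f products) - sum(dH_f reactants)
dH_rxn = -326.28 - (-321.21)
dH_rxn = -5.07 kJ:

-5.07 kJ


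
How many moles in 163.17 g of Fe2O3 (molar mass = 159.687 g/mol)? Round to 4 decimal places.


n = mass / M
n = 163.17 / 159.687
n = 1.02181142 mol, rounded to 4 dp:

1.0218 mol


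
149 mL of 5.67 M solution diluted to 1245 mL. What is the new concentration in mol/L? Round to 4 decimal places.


Dilution: M1*V1 = M2*V2, solve for M2.
M2 = M1*V1 / V2
M2 = 5.67 * 149 / 1245
M2 = 844.83 / 1245
M2 = 0.67857831 mol/L, rounded to 4 dp:

0.6786 mol/L


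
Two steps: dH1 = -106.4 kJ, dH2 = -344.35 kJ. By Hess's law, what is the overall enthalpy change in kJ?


Hess's law: enthalpy is a state function, so add the step enthalpies.
dH_total = dH1 + dH2 = -106.4 + (-344.35)
dH_total = -450.75 kJ:

-450.75 kJ


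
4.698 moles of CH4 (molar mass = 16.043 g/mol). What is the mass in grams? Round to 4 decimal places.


mass = n * M
mass = 4.698 * 16.043
mass = 75.370014 g, rounded to 4 dp:

75.3700 g


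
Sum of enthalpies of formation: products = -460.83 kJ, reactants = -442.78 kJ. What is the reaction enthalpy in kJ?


dH_rxn = sum(dH_f products) - sum(dH_f reactants)
dH_rxn = -460.83 - (-442.78)
dH_rxn = -18.05 kJ:

-18.05 kJ


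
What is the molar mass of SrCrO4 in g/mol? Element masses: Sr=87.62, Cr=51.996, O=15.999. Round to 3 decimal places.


M = sum(count * atomic_mass) over atoms.
M = 1*87.62 + 1*51.996 + 4*15.999
M = 87.62 + 51.996 + 63.996
M = 203.612 g/mol, rounded to 3 dp:

203.612 g/mol


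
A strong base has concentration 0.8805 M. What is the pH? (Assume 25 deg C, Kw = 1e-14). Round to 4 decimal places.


A strong base dissociates completely, so [OH-] equals the given concentration.
pOH = -log10([OH-]) = -log10(0.8805) = 0.055271
pH = 14 - pOH = 14 - 0.055271
pH = 13.944729, rounded to 4 dp:

13.9447


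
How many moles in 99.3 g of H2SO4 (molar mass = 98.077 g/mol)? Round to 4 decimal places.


n = mass / M
n = 99.3 / 98.077
n = 1.01246979 mol, rounded to 4 dp:

1.0125 mol


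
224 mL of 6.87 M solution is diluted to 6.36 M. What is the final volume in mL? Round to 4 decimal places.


Dilution: M1*V1 = M2*V2, solve for V2.
V2 = M1*V1 / M2
V2 = 6.87 * 224 / 6.36
V2 = 1538.88 / 6.36
V2 = 241.96226415 mL, rounded to 4 dp:

241.9623 mL


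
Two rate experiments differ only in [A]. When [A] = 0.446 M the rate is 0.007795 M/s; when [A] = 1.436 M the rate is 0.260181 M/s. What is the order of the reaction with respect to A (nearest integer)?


Rate is proportional to [A]^n, so rate2/rate1 = ([A]2/[A]1)^n. Take logs to solve for n.
rate2/rate1 = 0.260181 / 0.007795 = 33.3779
[A]2/[A]1 = 1.436 / 0.446 = 3.2197
n = ln(33.3779) / ln(3.2197) = 3.0
Nearest integer order:

3


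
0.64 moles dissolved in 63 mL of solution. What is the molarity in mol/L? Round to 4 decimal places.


Convert volume to liters: V_L = V_mL / 1000.
V_L = 63 / 1000 = 0.063 L
M = n / V_L = 0.64 / 0.063
M = 10.15873016 mol/L, rounded to 4 dp:

10.1587 mol/L


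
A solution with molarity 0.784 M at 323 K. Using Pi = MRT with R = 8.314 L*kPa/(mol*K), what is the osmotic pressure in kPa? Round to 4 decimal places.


Osmotic pressure (van't Hoff): Pi = M*R*T.
RT = 8.314 * 323 = 2685.422
Pi = 0.784 * 2685.422
Pi = 2105.370848 kPa, rounded to 4 dp:

2105.3708 kPa


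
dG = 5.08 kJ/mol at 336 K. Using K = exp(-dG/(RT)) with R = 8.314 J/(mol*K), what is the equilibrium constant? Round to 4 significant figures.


dG is in kJ/mol; multiply by 1000 to match R in J/(mol*K).
RT = 8.314 * 336 = 2793.504 J/mol
exponent = -dG*1000 / (RT) = -(5.08*1000) / 2793.504 = -1.81850465
K = exp(-1.81850465)
K = 0.16226822, rounded to 4 significant figures:

0.1623
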